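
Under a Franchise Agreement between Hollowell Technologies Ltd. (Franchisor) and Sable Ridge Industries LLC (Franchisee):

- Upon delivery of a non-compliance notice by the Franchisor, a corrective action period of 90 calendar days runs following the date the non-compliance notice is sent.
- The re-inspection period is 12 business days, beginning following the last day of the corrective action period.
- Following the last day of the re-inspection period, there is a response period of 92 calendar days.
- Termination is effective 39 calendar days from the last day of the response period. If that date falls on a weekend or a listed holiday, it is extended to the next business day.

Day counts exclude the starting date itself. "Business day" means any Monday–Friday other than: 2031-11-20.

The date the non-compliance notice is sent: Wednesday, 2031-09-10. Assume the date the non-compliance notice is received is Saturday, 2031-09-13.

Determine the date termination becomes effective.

2032-05-04

The last day of the corrective action period: 2031-09-10 + 90 days = 2031-12-09.
The last day of the re-inspection period: counting 12 business days from Tuesday, 2031-12-09 (Dec 10, Dec 11, Dec 12, Dec 15, …, Dec 23, Dec 24, Dec 25, skipping weekends) reaches Thursday, 2031-12-25.
Adding 92 calendar days to 2031-12-25 gives 2032-03-26, which is the last day of the response period.
The date termination becomes effective: 2032-03-26 + 39 days = 2032-05-04. 2032-05-04 is a Tuesday and is not a listed holiday, so no roll-forward applies.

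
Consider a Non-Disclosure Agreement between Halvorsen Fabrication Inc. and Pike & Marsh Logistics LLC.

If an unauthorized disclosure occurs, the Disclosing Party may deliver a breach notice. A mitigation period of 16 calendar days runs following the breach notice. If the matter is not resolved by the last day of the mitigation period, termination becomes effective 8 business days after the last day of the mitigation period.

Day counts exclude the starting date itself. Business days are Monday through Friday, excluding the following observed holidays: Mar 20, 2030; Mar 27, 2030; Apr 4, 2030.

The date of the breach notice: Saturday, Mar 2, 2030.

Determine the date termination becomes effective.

The last day of the mitigation period: Mar 2, 2030 + 16 days = Mar 18, 2030.
The date termination becomes effective: counting 8 business days from Monday, Mar 18, 2030 (Mar 19, Mar 21, Mar 22, Mar 25, Mar 26, Mar 28, Mar 29, Apr 1, skipping weekends and the listed holidays on Mar 20, Mar 27) reaches Monday, Apr 1, 2030.

Apr 1, 2030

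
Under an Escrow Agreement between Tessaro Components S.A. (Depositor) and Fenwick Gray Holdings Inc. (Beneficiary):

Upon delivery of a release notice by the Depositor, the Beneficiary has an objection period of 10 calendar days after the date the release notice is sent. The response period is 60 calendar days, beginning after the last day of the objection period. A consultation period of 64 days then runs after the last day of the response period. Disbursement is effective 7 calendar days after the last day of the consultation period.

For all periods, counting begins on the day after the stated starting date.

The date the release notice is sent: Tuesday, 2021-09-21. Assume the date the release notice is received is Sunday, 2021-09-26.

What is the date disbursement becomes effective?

2022-02-09

The last day of the objection period: 2021-09-21 + 10 days = 2021-10-01.
Adding 60 calendar days to 2021-10-01 gives 2021-11-30, which is the last day of the response period.
The last day of the consultation period: 2021-11-30 + 64 days = 2022-02-02.
The date disbursement becomes effective: 2022-02-02 + 7 days = 2022-02-09.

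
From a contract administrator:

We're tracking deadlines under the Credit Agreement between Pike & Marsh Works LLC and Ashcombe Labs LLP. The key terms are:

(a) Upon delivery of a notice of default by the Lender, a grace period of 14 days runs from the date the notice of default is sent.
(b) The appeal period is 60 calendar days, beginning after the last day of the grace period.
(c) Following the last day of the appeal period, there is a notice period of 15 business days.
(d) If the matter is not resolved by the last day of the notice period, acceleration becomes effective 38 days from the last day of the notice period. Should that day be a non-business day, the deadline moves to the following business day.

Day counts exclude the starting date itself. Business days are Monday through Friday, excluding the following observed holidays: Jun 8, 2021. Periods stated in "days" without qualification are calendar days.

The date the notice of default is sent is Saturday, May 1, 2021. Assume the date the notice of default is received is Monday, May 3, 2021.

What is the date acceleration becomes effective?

Sep 13, 2021

Adding 14 calendar days to May 1, 2021 gives May 15, 2021, which is the last day of the grace period.
Adding 60 calendar days to May 15, 2021 gives Jul 14, 2021, which is the last day of the appeal period.
The last day of the notice period: counting 15 business days from Wednesday, Jul 14, 2021 (Jul 15, Jul 16, Jul 19, Jul 20, …, Aug 2, Aug 3, Aug 4, skipping weekends) reaches Wednesday, Aug 4, 2021.
The date acceleration becomes effective: Aug 4, 2021 + 38 days = Sep 11, 2021. That falls on a Saturday, so it rolls to the next business day, Monday, Sep 13, 2021.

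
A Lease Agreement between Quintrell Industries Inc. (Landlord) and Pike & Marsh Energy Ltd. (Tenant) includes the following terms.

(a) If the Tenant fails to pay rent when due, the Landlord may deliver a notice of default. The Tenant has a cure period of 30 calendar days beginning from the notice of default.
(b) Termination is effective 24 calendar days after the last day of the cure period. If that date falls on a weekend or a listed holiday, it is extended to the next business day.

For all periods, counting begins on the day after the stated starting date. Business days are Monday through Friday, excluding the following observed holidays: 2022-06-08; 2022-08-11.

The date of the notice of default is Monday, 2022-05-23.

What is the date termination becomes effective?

2022-07-18

The last day of the cure period: 2022-05-23 + 30 days = 2022-06-22.
Adding 24 calendar days to 2022-06-22 gives 2022-07-16, which is the date termination becomes effective. That falls on a Saturday, so it rolls to the next business day, Monday, 2022-07-18.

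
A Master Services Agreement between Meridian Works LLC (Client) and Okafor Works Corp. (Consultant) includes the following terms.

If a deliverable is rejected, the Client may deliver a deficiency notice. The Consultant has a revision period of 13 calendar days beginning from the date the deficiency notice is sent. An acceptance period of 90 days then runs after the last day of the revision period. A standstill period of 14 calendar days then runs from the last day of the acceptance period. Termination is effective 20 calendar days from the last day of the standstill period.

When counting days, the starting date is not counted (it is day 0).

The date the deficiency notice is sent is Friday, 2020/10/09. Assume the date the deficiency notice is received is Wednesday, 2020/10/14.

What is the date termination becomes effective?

2021/02/23

The last day of the revision period: 2020/10/09 + 13 days = 2020/10/22.
The last day of the acceptance period: 2020/10/22 + 90 days = 2021/01/20.
The last day of the standstill period: 2021/01/20 + 14 days = 2021/02/03.
The date termination becomes effective: 2021/02/03 + 20 days = 2021/02/23.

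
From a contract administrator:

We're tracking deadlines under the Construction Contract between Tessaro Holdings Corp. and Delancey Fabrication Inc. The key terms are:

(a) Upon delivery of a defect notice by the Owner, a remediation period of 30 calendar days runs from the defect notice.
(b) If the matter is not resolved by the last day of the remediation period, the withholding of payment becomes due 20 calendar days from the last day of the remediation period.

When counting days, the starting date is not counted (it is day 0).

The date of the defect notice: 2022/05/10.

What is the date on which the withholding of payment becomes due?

2022/06/29

The last day of the remediation period: 2022/05/10 + 30 days = 2022/06/09.
The date on which the withholding of payment becomes due: 20 calendar days after 2022/06/09 is 2022/06/29.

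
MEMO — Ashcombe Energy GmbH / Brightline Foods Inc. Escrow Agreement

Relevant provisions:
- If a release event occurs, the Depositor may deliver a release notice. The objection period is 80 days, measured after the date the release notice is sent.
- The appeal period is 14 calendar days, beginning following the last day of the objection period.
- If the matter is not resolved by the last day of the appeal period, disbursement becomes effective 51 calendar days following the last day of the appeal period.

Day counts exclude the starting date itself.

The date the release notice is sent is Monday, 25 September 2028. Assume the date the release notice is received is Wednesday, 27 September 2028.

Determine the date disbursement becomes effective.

The last day of the objection period: 80 calendar days after 25 September 2028 is 14 December 2028.
The last day of the appeal period: 14 calendar days after 14 December 2028 is 28 December 2028.
Adding 51 calendar days to 28 December 2028 gives 17 February 2029, which is the date disbursement becomes effective.

17 February 2029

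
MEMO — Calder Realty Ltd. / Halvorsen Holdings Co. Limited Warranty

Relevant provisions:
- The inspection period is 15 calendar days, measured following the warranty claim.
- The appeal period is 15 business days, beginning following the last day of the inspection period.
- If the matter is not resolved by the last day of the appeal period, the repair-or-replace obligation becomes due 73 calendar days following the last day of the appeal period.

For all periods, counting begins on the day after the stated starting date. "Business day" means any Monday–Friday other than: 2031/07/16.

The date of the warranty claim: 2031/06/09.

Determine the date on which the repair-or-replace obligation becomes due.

2031/09/26

The last day of the inspection period: 2031/06/09 + 15 days = 2031/06/24.
The last day of the appeal period: 15 business days after Tuesday, 2031/06/24, skipping weekends — Jun 25, Jun 26, Jun 27, Jun 30, …, Jul 11, Jul 14, Jul 15 — lands on Tuesday, 2031/07/15.
The date on which the repair-or-replace obligation becomes due: 73 calendar days after 2031/07/15 is 2031/09/26.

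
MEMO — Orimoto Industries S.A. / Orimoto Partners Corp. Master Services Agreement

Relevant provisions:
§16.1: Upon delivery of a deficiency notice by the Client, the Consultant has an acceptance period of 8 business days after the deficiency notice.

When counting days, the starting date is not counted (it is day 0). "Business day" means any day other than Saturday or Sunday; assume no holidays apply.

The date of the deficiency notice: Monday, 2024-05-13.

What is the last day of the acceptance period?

2024-05-23

The last day of the acceptance period: counting 8 business days from Monday, 2024-05-13 (May 14, May 15, May 16, May 17, May 20, May 21, May 22, May 23, skipping weekends) reaches Thursday, 2024-05-23.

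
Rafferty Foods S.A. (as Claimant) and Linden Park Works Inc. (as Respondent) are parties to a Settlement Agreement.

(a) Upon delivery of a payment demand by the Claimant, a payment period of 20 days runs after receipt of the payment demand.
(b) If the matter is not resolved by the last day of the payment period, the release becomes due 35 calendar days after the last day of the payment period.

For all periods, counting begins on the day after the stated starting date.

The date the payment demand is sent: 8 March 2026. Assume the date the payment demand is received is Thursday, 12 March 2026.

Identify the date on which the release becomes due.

6 May 2026

The last day of the payment period: 12 March 2026 + 20 days = 1 April 2026.
The date on which the release becomes due: 1 April 2026 + 35 days = 6 May 2026.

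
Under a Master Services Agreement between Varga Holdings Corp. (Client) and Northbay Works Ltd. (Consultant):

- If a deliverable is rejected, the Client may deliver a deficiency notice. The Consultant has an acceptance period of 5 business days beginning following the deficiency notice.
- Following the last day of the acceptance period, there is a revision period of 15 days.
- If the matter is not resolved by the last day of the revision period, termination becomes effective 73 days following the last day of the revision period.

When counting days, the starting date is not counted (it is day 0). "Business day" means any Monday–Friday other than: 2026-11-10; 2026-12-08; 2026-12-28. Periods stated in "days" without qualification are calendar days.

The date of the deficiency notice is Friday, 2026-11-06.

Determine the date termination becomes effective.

The last day of the acceptance period: counting 5 business days from Friday, 2026-11-06 (Nov 9, Nov 11, Nov 12, Nov 13, Nov 16, skipping weekends and the listed holiday on Nov 10) reaches Monday, 2026-11-16.
Adding 15 calendar days to 2026-11-16 gives 2026-12-01, which is the last day of the revision period.
Adding 73 calendar days to 2026-12-01 gives 2027-02-12, which is the date termination becomes effective.

2027-02-12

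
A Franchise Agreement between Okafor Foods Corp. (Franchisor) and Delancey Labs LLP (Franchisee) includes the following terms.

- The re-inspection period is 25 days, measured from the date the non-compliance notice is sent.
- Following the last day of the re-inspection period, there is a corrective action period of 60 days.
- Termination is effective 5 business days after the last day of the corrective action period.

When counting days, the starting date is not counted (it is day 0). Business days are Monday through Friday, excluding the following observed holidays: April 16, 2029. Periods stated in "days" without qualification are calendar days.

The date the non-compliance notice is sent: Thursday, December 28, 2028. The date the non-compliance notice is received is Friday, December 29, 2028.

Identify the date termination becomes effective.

March 30, 2029

The last day of the re-inspection period: December 28, 2028 + 25 days = January 22, 2029.
The last day of the corrective action period: 60 calendar days after January 22, 2029 is March 23, 2029.
The date termination becomes effective: counting 5 business days from Friday, March 23, 2029 (Mar 26, Mar 27, Mar 28, Mar 29, Mar 30, skipping weekends) reaches Friday, March 30, 2029.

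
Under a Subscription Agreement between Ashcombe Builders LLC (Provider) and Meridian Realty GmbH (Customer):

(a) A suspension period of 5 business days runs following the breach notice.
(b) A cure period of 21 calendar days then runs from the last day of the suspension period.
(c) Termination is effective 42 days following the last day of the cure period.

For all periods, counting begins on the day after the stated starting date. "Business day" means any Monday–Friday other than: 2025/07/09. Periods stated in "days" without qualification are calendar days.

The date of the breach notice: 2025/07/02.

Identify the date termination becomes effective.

2025/09/11

The last day of the suspension period: 5 business days after Wednesday, 2025/07/02, skipping weekends and the listed holiday on Jul 9 — Jul 3, Jul 4, Jul 7, Jul 8, Jul 10 — lands on Thursday, 2025/07/10.
Adding 21 calendar days to 2025/07/10 gives 2025/07/31, which is the last day of the cure period.
The date termination becomes effective: 2025/07/31 + 42 days = 2025/09/11.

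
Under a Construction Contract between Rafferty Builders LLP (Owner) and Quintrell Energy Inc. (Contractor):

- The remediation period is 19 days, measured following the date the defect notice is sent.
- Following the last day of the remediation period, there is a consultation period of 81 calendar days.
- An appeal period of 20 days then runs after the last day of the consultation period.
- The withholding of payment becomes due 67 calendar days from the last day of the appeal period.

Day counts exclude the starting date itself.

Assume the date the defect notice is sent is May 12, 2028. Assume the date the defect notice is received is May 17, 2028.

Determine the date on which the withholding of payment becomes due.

The last day of the remediation period: May 12, 2028 + 19 days = May 31, 2028.
The last day of the consultation period: 81 calendar days after May 31, 2028 is Aug 20, 2028.
The last day of the appeal period: 20 calendar days after Aug 20, 2028 is Sep 9, 2028.
The date on which the withholding of payment becomes due: 67 calendar days after Sep 9, 2028 is Nov 15, 2028.

Nov 15, 2028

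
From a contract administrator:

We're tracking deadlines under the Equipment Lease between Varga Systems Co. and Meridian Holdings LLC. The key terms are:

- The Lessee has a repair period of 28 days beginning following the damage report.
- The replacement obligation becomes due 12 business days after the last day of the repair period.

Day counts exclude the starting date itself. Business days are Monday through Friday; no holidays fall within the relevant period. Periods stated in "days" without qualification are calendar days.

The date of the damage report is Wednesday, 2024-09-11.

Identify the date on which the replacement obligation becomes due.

2024-10-25

Adding 28 calendar days to 2024-09-11 gives 2024-10-09, which is the last day of the repair period.
From Wednesday, 2024-10-09, 12 business days (Oct 10, Oct 11, Oct 14, Oct 15, …, Oct 23, Oct 24, Oct 25, skipping weekends) brings us to Friday, 2024-10-25, which is the date on which the replacement obligation becomes due.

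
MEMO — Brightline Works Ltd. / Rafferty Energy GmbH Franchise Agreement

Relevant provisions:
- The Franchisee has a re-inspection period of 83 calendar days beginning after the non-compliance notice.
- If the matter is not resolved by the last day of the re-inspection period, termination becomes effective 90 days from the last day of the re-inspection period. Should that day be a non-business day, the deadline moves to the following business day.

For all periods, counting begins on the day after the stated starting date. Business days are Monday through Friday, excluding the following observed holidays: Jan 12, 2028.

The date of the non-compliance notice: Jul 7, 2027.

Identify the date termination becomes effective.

Dec 27, 2027

The last day of the re-inspection period: 83 calendar days after Jul 7, 2027 is Sep 28, 2027.
The date termination becomes effective: Sep 28, 2027 + 90 days = Dec 27, 2027. Dec 27, 2027 is a Monday and is not a listed holiday, so no roll-forward applies.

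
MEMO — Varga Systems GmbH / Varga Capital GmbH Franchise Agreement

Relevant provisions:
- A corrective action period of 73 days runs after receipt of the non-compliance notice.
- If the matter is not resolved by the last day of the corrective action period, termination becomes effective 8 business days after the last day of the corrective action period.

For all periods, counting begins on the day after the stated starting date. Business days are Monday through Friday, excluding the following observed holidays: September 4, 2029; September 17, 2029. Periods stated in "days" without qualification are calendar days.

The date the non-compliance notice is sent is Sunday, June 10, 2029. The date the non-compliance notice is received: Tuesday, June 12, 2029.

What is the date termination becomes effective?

September 6, 2029

The last day of the corrective action period: June 12, 2029 + 73 days = August 24, 2029.
From Friday, August 24, 2029, 8 business days (Aug 27, Aug 28, Aug 29, Aug 30, Aug 31, Sep 3, Sep 5, Sep 6, skipping weekends and the listed holiday on Sep 4) brings us to Thursday, September 6, 2029, which is the date termination becomes effective.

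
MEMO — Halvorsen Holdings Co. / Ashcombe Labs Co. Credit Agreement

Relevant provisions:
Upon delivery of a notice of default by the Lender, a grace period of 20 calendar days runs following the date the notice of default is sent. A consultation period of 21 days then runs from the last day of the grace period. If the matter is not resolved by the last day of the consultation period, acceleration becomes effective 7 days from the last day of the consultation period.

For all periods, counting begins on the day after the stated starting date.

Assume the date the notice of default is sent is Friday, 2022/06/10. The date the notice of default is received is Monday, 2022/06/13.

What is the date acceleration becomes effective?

The last day of the grace period: 20 calendar days after 2022/06/10 is 2022/06/30.
Adding 21 calendar days to 2022/06/30 gives 2022/07/21, which is the last day of the consultation period.
Adding 7 calendar days to 2022/07/21 gives 2022/07/28, which is the date acceleration becomes effective.

2022/07/28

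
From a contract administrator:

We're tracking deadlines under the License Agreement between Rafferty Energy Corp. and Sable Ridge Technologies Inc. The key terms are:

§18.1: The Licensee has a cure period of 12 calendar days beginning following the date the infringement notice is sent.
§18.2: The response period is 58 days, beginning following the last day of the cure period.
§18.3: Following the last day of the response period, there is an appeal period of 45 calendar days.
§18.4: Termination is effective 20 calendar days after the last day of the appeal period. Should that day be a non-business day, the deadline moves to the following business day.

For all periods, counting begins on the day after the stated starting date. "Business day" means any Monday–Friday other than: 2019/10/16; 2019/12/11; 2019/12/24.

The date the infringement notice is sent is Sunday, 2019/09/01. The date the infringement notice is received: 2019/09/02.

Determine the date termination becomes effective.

The last day of the cure period: 12 calendar days after 2019/09/01 is 2019/09/13.
The last day of the response period: 2019/09/13 + 58 days = 2019/11/10.
The last day of the appeal period: 2019/11/10 + 45 days = 2019/12/25.
The date termination becomes effective: 20 calendar days after 2019/12/25 is 2020/01/14. 2020/01/14 is a Tuesday and is not a listed holiday, so no roll-forward applies.

2020/01/14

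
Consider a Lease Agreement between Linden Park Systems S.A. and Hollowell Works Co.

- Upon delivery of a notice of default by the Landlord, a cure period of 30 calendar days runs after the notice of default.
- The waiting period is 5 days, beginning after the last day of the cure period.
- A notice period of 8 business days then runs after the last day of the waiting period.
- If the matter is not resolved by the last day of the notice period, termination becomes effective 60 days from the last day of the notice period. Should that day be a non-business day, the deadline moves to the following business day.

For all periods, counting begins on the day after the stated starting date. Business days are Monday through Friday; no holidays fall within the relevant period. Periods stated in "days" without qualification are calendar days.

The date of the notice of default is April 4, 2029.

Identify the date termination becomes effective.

July 20, 2029

Adding 30 calendar days to April 4, 2029 gives May 4, 2029, which is the last day of the cure period.
The last day of the waiting period: May 4, 2029 + 5 days = May 9, 2029.
The last day of the notice period: counting 8 business days from Wednesday, May 9, 2029 (May 10, May 11, May 14, May 15, May 16, May 17, May 18, May 21, skipping weekends) reaches Monday, May 21, 2029.
The date termination becomes effective: May 21, 2029 + 60 days = July 20, 2029. July 20, 2029 is a Friday, so no roll-forward applies.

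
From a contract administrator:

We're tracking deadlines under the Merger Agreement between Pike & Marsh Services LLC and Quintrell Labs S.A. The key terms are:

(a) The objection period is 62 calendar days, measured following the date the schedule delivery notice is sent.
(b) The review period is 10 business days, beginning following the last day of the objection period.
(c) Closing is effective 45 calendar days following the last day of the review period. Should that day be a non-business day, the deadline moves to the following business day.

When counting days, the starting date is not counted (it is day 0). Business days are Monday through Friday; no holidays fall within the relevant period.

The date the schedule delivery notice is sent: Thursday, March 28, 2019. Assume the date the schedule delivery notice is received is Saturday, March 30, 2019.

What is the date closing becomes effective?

July 29, 2019

Adding 62 calendar days to March 28, 2019 gives May 29, 2019, which is the last day of the objection period.
The last day of the review period: 10 business days after Wednesday, May 29, 2019, skipping weekends — May 30, May 31, Jun 3, Jun 4, Jun 5, Jun 6, Jun 7, Jun 10, Jun 11, Jun 12 — lands on Wednesday, June 12, 2019.
The date closing becomes effective: June 12, 2019 + 45 days = July 27, 2019. That falls on a Saturday, so it rolls to the next business day, Monday, July 29, 2019.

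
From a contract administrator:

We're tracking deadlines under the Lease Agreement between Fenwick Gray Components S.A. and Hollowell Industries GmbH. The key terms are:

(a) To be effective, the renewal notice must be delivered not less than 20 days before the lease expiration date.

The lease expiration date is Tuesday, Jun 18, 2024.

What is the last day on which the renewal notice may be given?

May 29, 2024

Counting back 20 calendar days from Jun 18, 2024 gives May 29, 2024.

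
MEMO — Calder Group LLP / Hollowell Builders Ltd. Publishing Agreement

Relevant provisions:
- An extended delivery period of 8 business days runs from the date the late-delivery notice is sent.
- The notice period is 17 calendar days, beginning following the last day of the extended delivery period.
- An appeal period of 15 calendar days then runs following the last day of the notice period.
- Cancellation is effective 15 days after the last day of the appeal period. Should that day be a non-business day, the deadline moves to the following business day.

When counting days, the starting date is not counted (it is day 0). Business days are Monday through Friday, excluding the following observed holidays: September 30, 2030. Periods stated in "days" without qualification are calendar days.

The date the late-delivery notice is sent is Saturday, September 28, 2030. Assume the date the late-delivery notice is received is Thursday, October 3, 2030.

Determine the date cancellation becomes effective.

From Saturday, September 28, 2030, 8 business days (Oct 1, Oct 2, Oct 3, Oct 4, Oct 7, Oct 8, Oct 9, Oct 10, skipping weekends and the listed holiday on Sep 30) brings us to Thursday, October 10, 2030, which is the last day of the extended delivery period.
The last day of the notice period: October 10, 2030 + 17 days = October 27, 2030.
The last day of the appeal period: October 27, 2030 + 15 days = November 11, 2030.
The date cancellation becomes effective: 15 calendar days after November 11, 2030 is November 26, 2030. November 26, 2030 is a Tuesday and is not a listed holiday, so no roll-forward applies.

November 26, 2030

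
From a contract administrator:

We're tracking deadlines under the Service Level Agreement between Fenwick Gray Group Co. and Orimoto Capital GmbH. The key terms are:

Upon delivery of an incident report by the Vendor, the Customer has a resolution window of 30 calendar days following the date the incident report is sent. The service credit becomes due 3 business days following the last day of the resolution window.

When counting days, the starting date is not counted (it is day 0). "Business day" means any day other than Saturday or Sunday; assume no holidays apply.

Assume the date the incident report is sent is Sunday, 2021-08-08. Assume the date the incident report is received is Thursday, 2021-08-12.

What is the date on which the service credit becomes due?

The last day of the resolution window: 30 calendar days after 2021-08-08 is 2021-09-07.
From Tuesday, 2021-09-07, 3 business days (Sep 8, Sep 9, Sep 10, skipping weekends) brings us to Friday, 2021-09-10, which is the date on which the service credit becomes due.

2021-09-10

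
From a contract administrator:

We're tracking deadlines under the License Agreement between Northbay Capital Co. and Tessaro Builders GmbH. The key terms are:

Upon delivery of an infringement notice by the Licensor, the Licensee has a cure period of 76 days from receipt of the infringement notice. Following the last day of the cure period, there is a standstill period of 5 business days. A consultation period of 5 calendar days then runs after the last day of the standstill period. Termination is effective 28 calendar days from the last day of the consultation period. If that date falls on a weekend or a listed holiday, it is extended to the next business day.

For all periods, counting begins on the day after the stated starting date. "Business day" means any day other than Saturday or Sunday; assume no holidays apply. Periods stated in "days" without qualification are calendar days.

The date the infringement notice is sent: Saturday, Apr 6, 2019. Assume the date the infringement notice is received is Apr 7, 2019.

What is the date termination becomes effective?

Jul 31, 2019

Adding 76 calendar days to Apr 7, 2019 gives Jun 22, 2019, which is the last day of the cure period.
The last day of the standstill period: counting 5 business days from Saturday, Jun 22, 2019 (Jun 24, Jun 25, Jun 26, Jun 27, Jun 28, skipping weekends) reaches Friday, Jun 28, 2019.
The last day of the consultation period: Jun 28, 2019 + 5 days = Jul 3, 2019.
Adding 28 calendar days to Jul 3, 2019 gives Jul 31, 2019, which is the date termination becomes effective. Jul 31, 2019 is a Wednesday, so no roll-forward applies.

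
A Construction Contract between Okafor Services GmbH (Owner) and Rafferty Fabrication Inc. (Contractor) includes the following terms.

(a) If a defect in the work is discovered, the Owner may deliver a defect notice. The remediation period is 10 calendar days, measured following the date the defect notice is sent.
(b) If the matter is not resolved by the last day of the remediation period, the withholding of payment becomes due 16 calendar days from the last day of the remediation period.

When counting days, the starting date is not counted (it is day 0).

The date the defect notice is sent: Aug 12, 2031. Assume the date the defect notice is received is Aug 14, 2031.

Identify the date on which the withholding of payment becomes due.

Sep 7, 2031

The last day of the remediation period: 10 calendar days after Aug 12, 2031 is Aug 22, 2031.
Adding 16 calendar days to Aug 22, 2031 gives Sep 7, 2031, which is the date on which the withholding of payment becomes due.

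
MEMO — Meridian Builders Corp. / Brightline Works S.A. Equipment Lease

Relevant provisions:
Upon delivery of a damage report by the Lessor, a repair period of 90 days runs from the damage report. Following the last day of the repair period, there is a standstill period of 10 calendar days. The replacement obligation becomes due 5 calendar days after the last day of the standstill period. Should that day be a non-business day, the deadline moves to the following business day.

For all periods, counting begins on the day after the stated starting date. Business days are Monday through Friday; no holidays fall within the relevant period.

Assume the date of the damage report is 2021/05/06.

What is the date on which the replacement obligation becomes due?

The last day of the repair period: 2021/05/06 + 90 days = 2021/08/04.
Adding 10 calendar days to 2021/08/04 gives 2021/08/14, which is the last day of the standstill period.
The date on which the replacement obligation becomes due: 2021/08/14 + 5 days = 2021/08/19. 2021/08/19 is a Thursday, so no roll-forward applies.

2021/08/19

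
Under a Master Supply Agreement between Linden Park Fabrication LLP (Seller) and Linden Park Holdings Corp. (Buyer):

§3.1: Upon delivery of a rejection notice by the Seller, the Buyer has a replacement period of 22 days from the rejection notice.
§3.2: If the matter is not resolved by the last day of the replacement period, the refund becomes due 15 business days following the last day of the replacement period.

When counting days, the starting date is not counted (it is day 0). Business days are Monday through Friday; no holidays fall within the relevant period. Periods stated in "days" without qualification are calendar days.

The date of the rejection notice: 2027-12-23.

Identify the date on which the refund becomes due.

The last day of the replacement period: 2027-12-23 + 22 days = 2028-01-14.
The date on which the refund becomes due: 15 business days after Friday, 2028-01-14, skipping weekends — Jan 17, Jan 18, Jan 19, Jan 20, …, Feb 2, Feb 3, Feb 4 — lands on Friday, 2028-02-04.

2028-02-04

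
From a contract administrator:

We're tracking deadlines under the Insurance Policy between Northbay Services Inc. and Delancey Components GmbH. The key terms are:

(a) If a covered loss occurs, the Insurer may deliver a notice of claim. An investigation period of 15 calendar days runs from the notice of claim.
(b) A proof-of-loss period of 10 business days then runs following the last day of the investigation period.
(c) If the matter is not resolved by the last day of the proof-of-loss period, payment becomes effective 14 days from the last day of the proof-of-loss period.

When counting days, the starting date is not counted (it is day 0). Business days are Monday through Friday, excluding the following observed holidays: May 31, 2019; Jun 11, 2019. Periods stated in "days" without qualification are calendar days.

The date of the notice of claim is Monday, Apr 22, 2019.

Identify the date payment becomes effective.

The last day of the investigation period: Apr 22, 2019 + 15 days = May 7, 2019.
The last day of the proof-of-loss period: counting 10 business days from Tuesday, May 7, 2019 (May 8, May 9, May 10, May 13, May 14, May 15, May 16, May 17, May 20, May 21, skipping weekends) reaches Tuesday, May 21, 2019.
The date payment becomes effective: 14 calendar days after May 21, 2019 is Jun 4, 2019.

Jun 4, 2019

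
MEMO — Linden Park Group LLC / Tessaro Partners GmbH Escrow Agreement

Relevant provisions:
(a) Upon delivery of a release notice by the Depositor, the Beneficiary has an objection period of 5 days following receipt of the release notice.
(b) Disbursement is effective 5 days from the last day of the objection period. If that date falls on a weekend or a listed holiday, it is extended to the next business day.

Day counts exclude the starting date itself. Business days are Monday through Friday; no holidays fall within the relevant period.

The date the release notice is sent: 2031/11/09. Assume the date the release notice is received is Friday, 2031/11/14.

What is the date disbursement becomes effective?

The last day of the objection period: 2031/11/14 + 5 days = 2031/11/19.
The date disbursement becomes effective: 2031/11/19 + 5 days = 2031/11/24. 2031/11/24 is a Monday, so no roll-forward applies.

2031/11/24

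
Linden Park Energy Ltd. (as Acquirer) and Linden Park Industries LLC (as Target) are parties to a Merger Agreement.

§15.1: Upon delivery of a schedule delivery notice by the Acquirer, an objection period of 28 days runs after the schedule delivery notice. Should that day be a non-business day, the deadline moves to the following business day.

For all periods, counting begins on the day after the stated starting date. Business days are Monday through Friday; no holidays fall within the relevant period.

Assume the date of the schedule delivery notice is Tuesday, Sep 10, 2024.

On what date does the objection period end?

Oct 8, 2024

The last day of the objection period: Sep 10, 2024 + 28 days = Oct 8, 2024. Oct 8, 2024 is a Tuesday, so no roll-forward applies.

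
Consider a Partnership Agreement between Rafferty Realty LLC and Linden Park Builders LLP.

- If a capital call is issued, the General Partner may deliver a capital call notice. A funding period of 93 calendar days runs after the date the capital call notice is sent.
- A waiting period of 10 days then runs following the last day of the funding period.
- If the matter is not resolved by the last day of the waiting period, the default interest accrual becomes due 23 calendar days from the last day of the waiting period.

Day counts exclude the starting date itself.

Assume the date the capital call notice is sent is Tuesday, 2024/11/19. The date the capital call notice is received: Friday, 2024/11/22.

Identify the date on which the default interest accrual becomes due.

2025/03/25

The last day of the funding period: 93 calendar days after 2024/11/19 is 2025/02/20.
The last day of the waiting period: 10 calendar days after 2025/02/20 is 2025/03/02.
The date on which the default interest accrual becomes due: 2025/03/02 + 23 days = 2025/03/25.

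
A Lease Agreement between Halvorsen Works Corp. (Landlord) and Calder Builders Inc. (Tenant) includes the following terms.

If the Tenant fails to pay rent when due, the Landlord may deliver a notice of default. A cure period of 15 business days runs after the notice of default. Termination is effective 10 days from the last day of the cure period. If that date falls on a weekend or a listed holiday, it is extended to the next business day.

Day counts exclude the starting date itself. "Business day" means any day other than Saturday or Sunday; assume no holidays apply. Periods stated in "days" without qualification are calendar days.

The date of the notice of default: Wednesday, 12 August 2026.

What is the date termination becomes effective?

14 September 2026

From Wednesday, 12 August 2026, 15 business days (Aug 13, Aug 14, Aug 17, Aug 18, …, Aug 31, Sep 1, Sep 2, skipping weekends) brings us to Wednesday, 2 September 2026, which is the last day of the cure period.
The date termination becomes effective: 2 September 2026 + 10 days = 12 September 2026. That falls on a Saturday, so it rolls to the next business day, Monday, 14 September 2026.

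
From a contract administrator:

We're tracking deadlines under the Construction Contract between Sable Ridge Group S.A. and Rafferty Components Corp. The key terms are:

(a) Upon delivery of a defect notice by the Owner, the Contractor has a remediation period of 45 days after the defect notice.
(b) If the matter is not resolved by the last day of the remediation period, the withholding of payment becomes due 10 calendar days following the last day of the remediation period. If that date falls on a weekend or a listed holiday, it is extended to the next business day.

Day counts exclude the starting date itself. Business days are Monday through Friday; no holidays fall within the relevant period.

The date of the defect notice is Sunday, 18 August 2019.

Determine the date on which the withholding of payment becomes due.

Adding 45 calendar days to 18 August 2019 gives 2 October 2019, which is the last day of the remediation period.
The date on which the withholding of payment becomes due: 10 calendar days after 2 October 2019 is 12 October 2019. That falls on a Saturday, so it rolls to the next business day, Monday, 14 October 2019.

14 October 2019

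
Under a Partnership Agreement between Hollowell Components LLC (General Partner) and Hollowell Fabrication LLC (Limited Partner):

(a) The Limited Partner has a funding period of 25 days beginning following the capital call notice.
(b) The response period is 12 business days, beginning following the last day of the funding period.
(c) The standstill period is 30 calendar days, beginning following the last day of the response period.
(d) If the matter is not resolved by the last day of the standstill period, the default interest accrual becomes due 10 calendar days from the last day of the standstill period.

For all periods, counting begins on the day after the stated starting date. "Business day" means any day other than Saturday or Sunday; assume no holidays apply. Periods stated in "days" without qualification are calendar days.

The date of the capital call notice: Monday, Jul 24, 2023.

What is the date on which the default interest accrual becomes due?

Oct 15, 2023

The last day of the funding period: 25 calendar days after Jul 24, 2023 is Aug 18, 2023.
The last day of the response period: 12 business days after Friday, Aug 18, 2023, skipping weekends — Aug 21, Aug 22, Aug 23, Aug 24, …, Sep 1, Sep 4, Sep 5 — lands on Tuesday, Sep 5, 2023.
Adding 30 calendar days to Sep 5, 2023 gives Oct 5, 2023, which is the last day of the standstill period.
The date on which the default interest accrual becomes due: 10 calendar days after Oct 5, 2023 is Oct 15, 2023.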